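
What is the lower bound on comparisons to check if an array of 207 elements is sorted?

To verify 207 elements are sorted, we must compare each consecutive pair. Skipping any pair allows an adversary to swap them. Therefore 206 comparisons are necessary and sufficient.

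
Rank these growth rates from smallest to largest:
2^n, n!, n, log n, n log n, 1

Ordered by growth rate: 1 < log n < n < n log n < 2^n < n!.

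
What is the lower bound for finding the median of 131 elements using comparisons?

To find the median of 131 elements, every element must be compared at least once, so the lower bound is Omega(n). The BFPRT algorithm achieves O(n), making this tight.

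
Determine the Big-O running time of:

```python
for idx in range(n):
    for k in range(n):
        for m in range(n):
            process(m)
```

Time complexity: O(n^3).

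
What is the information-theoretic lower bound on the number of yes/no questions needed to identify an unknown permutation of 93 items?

There are 93! = 1156772507081641574759205162306240436214753229576413535186142281213246807121467315215203289516844845303838996289387078090752000000000000000000000 permutations. Each yes/no question gives at most 1 bit, so at least ceil(log_2(1156772507081641574759205162306240436214753229576413535186142281213246807121467315215203289516844845303838996289387078090752000000000000000000000)) = 479 questions are needed.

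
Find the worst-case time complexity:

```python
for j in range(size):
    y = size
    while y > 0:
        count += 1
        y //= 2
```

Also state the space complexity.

Time complexity: O(n log n).
Space complexity: O(1).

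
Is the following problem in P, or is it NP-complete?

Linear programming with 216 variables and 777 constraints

This problem is in P: the ellipsoid and interior-point methods run in polynomial time.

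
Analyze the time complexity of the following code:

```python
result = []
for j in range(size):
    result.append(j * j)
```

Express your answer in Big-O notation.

Time complexity: O(n).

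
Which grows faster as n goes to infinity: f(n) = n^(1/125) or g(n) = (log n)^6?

f(n) = n^(1/125) grows faster: any positive power of n dominates any polylog.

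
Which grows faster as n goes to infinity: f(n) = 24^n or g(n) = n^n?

g(n) = n^n grows faster: n^n / 24^n = (n/24)^n -> infinity once n > 24.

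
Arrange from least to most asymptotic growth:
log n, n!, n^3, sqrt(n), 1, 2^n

Ordered by growth rate: 1 < log n < sqrt(n) < n^3 < 2^n < n!.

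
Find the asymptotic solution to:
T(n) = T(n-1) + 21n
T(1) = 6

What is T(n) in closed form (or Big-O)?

Unrolling: T(n) = 6 + 21*(2 + 3 + ... + n) = 6 + 21*(n(n+1)/2 - 1) = O(n^2).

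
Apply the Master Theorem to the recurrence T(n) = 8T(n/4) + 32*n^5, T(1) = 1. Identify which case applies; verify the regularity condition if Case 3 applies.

a=8, b=4, f(n)=32*n^5.
log_4(8) = 1.5 < 5.
f(n) = Omega(n^(1.5+epsilon)) for some epsilon > 0, so Case 3 is the candidate.
Regularity: a*f(n/b) = 8*32*(n/4)^5 = (8/1024)*32*n^5 <= c*f(n) with c = 8/1024 < 1. Satisfied.
Case 3: T(n) = Theta(n^5).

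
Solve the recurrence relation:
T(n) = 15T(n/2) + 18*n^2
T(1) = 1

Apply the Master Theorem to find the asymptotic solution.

a=15, b=2, f(n)=18*n^2. log_2(15) = 3.907. Case 1 of Master Theorem: T(n) = O(n^3.907).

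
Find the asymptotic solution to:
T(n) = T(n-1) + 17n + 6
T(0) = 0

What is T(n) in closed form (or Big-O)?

Dominant term in sum is 17*sum(i, i=1..n) = 17*n*(n+1)/2 = O(n^2).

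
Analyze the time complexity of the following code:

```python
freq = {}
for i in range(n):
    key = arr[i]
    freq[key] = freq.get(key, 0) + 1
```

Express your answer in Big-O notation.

Time complexity: O(n).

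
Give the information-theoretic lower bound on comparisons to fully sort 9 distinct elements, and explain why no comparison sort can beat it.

A comparison sort is a binary decision tree whose leaves are the 9! = 362880 possible output permutations. A binary tree with L leaves has height >= ceil(log_2(L)). So any comparison sort needs >= ceil(log_2(9!)) = 19 comparisons in the worst case.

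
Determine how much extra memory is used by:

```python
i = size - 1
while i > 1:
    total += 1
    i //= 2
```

Space complexity: O(1).
Only a constant amount of auxiliary storage is used; nothing grows with n.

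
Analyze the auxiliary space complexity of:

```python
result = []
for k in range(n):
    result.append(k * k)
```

Space complexity: O(n).
Auxiliary storage grows linearly with the input size n in the worst case.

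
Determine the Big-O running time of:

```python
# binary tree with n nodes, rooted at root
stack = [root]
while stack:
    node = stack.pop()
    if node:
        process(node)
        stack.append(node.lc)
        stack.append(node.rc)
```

Time complexity: O(n).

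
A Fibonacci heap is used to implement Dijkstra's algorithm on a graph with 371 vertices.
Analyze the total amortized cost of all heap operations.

Dijkstra performs 371 insert, 371 extract-min, and at most E decrease-key operations. With Fibonacci heap: insert O(1) amortized, extract-min O(log n) amortized, decrease-key O(1) amortized. Total with n = 371: O(n * 1 + n * log n + E * 1) = O(n log n + E).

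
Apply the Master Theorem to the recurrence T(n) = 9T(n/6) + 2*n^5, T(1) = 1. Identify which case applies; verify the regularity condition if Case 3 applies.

a=9, b=6, f(n)=2*n^5.
log_6(9) = 1.226 < 5.
f(n) = Omega(n^(1.226+epsilon)) for some epsilon > 0, so Case 3 is the candidate.
Regularity: a*f(n/b) = 9*2*(n/6)^5 = (9/7776)*2*n^5 <= c*f(n) with c = 9/7776 < 1. Satisfied.
Case 3: T(n) = Theta(n^5).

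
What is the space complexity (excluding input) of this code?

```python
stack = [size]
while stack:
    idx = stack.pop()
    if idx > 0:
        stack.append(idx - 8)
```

Space complexity: O(1).
Only a constant amount of auxiliary storage is used; nothing grows with n.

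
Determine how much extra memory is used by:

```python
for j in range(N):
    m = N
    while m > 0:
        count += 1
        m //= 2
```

Space complexity: O(1).
Only a constant amount of auxiliary storage is used; nothing grows with n.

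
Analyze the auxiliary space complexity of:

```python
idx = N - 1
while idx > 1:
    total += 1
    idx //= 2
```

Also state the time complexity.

Space complexity: O(1).
Only a constant amount of auxiliary storage is used; nothing grows with n.
Time complexity: O(log n).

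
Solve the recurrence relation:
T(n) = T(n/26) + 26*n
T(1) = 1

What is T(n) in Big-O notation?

Geometric series: 26*n*(1 + 1/26 + 1/26^2 + ...) = O(n). T(n) = O(n).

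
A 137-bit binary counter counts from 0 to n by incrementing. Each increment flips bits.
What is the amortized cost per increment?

Bit i flips every 2^i increments. Total flips over n increments: sum_{i=0}^{137} n/2^i < 2n. Amortized cost: 2n/n = O(1).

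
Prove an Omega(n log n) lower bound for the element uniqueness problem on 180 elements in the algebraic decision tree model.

In the algebraic decision tree model, element uniqueness on 180 elements is equivalent to determining which cell of an arrangement of C(180,2) = 16110 hyperplanes x_i = x_j contains the input point. Ben-Or's theorem shows this requires Omega(n log n).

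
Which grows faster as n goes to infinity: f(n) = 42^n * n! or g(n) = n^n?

f(n) = 42^n * n! grows faster: by Stirling n! ~ sqrt(2 pi n)(n/e)^n, so 42^n n! / n^n ~ (42/e)^n sqrt(2 pi n) -> infinity since 42/e > 1.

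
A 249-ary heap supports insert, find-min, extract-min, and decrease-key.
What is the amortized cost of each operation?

The 249-ary heap has height O(log_249 n). Insert sifts up: O(log_249 n). Find-min reads the root: O(1). Extract-min sifts down comparing 249 children per level: O(249 * log_249 n). Decrease-key sifts up: O(log_249 n).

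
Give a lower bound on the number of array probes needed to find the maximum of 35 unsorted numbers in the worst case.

Adversary: any unprobed cell could hold a value larger than everything seen so far. If fewer than 35 cells are probed, the adversary places the max in an unprobed cell. So all 35 cells must be examined; together with 35-1 comparisons this is tight.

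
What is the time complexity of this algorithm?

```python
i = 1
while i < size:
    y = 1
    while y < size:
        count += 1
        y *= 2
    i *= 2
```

Time complexity: O(log^2 n).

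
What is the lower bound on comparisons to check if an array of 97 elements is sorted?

To verify 97 elements are sorted, we must compare each consecutive pair. Skipping any pair allows an adversary to swap them. Therefore 96 comparisons are necessary and sufficient.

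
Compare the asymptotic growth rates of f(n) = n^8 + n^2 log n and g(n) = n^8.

f(n) = n^8 + n^2 log n and g(n) = n^8 are Theta of each other: the lower-order n^2 log n term is o(n^8); both are Theta(n^8).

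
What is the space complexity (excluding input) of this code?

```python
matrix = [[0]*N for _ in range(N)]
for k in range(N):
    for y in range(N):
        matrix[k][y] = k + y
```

Space complexity: O(n^2).
A 2D structure of size n x n is allocated.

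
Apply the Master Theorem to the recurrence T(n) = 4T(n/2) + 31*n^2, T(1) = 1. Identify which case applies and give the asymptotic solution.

a=4, b=2, f(n)=31*n^2.
log_2(4) = 2, so n^(log_b(a)) = n^2.
f(n) = Theta(n^2), so Case 2 applies.
T(n) = Theta(n^2 log n).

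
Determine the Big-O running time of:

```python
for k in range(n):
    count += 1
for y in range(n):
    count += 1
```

Time complexity: O(n).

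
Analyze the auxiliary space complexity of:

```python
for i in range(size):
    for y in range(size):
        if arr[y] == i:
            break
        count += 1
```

Space complexity: O(1).
Only a constant amount of auxiliary storage is used; nothing grows with n.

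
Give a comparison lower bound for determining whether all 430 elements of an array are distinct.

In the algebraic decision-tree model, the YES region for element distinctness on 430 elements has 430! connected components (one per ordering). Ben-Or's theorem then gives a lower bound of Omega(log(n!)) = Omega(n log n).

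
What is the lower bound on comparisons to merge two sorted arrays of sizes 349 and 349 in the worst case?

Adversary: with |349 - 349| <= 1 the inputs can be fully interleaved so that every adjacent pair in the merged output comes from different arrays. Then each of the 697 adjacent pairs must be directly compared, or the algorithm cannot determine their relative order. Standard merge meets this bound.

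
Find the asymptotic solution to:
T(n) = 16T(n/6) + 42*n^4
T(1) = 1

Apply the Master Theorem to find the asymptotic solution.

a=16, b=6, f(n)=42*n^4. log_6(16) = 1.547 < 4. Case 3: T(n) = O(n^4).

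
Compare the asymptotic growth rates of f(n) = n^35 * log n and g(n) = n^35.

f(n) = n^35 * log n grows faster: extra log n factor -> infinity.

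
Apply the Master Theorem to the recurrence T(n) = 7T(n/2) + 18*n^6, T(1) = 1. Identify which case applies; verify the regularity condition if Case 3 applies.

a=7, b=2, f(n)=18*n^6.
log_2(7) = 2.807 < 6.
f(n) = Omega(n^(2.807+epsilon)) for some epsilon > 0, so Case 3 is the candidate.
Regularity: a*f(n/b) = 7*18*(n/2)^6 = (7/64)*18*n^6 <= c*f(n) with c = 7/64 < 1. Satisfied.
Case 3: T(n) = Theta(n^6).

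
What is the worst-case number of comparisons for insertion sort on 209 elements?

Insertion sort on reverse-sorted input: 1 + 2 + ... + (209-1) = 21736 comparisons.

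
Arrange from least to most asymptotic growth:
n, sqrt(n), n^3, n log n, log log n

Ordered by growth rate: log log n < sqrt(n) < n < n log n < n^3.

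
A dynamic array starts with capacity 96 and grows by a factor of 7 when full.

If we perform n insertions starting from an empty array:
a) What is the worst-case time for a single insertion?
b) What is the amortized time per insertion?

(a) Worst-case single insertion: O(n) -- when the array is full at capacity c, the resize copies all c elements, and c can be Theta(n).
(b) Resizes happen at sizes 96, 672, 4704, ... Total copy cost for n insertions: 96 + 672 + ... = O(n) (geometric series with ratio 1/7). Amortized cost per insertion: O(n)/n = O(1).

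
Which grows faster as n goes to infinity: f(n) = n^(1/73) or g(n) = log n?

f(n) = n^(1/73) grows faster: any positive power of n dominates log n.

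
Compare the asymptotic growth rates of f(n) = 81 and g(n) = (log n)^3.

g(n) = (log n)^3 grows faster: any unbounded function dominates a constant.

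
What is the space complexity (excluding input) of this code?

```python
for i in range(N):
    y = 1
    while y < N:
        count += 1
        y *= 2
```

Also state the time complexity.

Space complexity: O(1).
Only a constant amount of auxiliary storage is used; nothing grows with n.
Time complexity: O(n log n).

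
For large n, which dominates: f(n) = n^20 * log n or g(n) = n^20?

f(n) = n^20 * log n grows faster: extra log n factor -> infinity.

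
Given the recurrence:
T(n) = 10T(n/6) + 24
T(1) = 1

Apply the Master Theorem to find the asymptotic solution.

a=10, b=6, f(n)=24. log_6(10) = 1.285. Case 1 of Master Theorem: T(n) = O(n^1.285).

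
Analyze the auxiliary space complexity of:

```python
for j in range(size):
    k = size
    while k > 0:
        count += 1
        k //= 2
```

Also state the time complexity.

Space complexity: O(1).
Only a constant amount of auxiliary storage is used; nothing grows with n.
Time complexity: O(n log n).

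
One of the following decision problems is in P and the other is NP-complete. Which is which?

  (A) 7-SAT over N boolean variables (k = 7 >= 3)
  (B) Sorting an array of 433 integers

(A) is NP-complete: 3-SAT is NP-complete (Cook-Levin); k-SAT for k>=3 reduces from 3-SAT.
(B) is P: merge sort runs in O(n log n).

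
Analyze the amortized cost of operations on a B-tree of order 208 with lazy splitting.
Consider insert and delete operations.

In a B-tree of order 208, a node splits when it has 208 keys. With lazy splitting, we use potential Phi = number of full nodes + number of near-empty nodes. Each split costs O(1) but reduces potential. Between splits, at least 104 insertions must occur in that node. Amortized structural cost is O(1) per operation, plus O(log_208 n) traversal.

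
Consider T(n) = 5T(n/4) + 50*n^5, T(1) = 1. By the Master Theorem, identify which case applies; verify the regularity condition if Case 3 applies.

a=5, b=4, f(n)=50*n^5.
log_4(5) = 1.161 < 5.
f(n) = Omega(n^(1.161+epsilon)) for some epsilon > 0, so Case 3 is the candidate.
Regularity: a*f(n/b) = 5*50*(n/4)^5 = (5/1024)*50*n^5 <= c*f(n) with c = 5/1024 < 1. Satisfied.
Case 3: T(n) = Theta(n^5).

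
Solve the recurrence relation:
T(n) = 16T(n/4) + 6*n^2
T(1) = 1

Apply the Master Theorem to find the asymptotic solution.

a=16, b=4, f(n)=6*n^2. log_4(16) = 2. Case 2: T(n) = O(n^2 log n).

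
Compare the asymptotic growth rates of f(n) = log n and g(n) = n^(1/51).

g(n) = n^(1/51) grows faster: any positive power of n dominates log n.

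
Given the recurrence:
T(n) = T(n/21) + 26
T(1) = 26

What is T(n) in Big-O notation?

Each step divides n by 21 and adds 26. After log_21(n) steps, T(n) = O(log n).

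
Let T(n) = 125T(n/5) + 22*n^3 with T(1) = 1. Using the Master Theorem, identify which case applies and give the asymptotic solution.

a=125, b=5, f(n)=22*n^3.
log_5(125) = 3, so n^(log_b(a)) = n^3.
f(n) = Theta(n^3), so Case 2 applies.
T(n) = Theta(n^3 log n).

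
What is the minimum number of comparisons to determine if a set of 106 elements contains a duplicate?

Determining if 106 elements are all distinct requires Omega(n log n) comparisons in the comparison model. This follows from the element distinctness lower bound.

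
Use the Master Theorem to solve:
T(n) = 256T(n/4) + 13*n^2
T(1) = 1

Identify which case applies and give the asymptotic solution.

a=256, b=4, f(n)=13*n^2.
log_4(256) = 4 > 2.
Since f(n) = O(n^2) is polynomially smaller than n^4, Case 1 applies.
T(n) = Theta(n^4).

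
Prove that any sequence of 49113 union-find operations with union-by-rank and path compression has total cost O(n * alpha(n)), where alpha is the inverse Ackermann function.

Using Tarjan's analysis with rank-based potential function. Union-by-rank keeps tree height O(log n). Path compression flattens paths during find. For n = 49113 operations, total cost is O(n * alpha(n)), effectively O(n) since alpha grows incredibly slowly.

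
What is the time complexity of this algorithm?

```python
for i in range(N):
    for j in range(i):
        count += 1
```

Time complexity: O(n^2).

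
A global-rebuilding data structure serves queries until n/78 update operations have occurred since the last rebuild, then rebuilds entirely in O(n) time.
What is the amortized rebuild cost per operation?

The O(n) rebuild is triggered by n/78 operations, so each contributes O(n)/(n/78) = O(78) = O(1) to the rebuild cost.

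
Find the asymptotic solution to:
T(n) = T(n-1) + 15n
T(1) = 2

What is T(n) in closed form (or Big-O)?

Unrolling: T(n) = 2 + 15*(2 + 3 + ... + n) = 2 + 15*(n(n+1)/2 - 1) = O(n^2).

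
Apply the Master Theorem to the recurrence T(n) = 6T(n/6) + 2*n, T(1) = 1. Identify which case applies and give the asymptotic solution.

a=6, b=6, f(n)=2*n.
log_6(6) = 1, so n^(log_b(a)) = n.
f(n) = Theta(n), so Case 2 applies.
T(n) = Theta(n log n).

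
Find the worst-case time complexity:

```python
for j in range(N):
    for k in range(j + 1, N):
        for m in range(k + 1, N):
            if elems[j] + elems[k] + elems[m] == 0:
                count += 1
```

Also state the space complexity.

Time complexity: O(n^3).
Space complexity: O(1).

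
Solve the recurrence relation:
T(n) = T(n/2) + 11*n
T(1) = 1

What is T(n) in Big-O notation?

Geometric series: 11*n*(1 + 1/2 + 1/2^2 + ...) = O(n). T(n) = O(n).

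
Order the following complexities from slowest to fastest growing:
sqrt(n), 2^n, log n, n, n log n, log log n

Ordered by growth rate: log log n < log n < sqrt(n) < n < n log n < 2^n.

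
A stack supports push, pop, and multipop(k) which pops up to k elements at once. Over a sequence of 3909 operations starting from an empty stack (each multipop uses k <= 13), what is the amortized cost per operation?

Each element is pushed exactly once and popped at most once (whether by pop or as part of a multipop). So the total number of individual pops over the whole sequence is at most the number of pushes, which is at most 3909. Total work <= 2 * 3909, hence O(1) amortized per operation.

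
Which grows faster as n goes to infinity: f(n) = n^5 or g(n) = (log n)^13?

f(n) = n^5 grows faster: any positive polynomial dominates any polylog.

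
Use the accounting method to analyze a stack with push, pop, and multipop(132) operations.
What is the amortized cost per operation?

Assign 2 credits per push (1 for the push, 1 saved for a future pop). Each pop or element popped by multipop(132) uses 1 saved credit. Total credits never go negative, so amortized cost is O(1).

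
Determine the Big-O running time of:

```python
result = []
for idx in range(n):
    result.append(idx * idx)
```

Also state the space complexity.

Time complexity: O(n).
Space complexity: O(n).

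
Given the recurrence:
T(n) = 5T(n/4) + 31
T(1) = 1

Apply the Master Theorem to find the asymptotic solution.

a=5, b=4, f(n)=31. log_4(5) = 1.161. Case 1 of Master Theorem: T(n) = O(n^1.161).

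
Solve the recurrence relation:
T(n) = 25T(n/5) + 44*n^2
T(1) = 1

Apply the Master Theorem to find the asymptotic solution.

a=25, b=5, f(n)=44*n^2. log_5(25) = 2. Case 2: T(n) = O(n^2 log n).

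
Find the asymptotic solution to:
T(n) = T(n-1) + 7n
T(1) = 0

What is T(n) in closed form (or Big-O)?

Unrolling: T(n) = 0 + 7*(2 + 3 + ... + n) = 0 + 7*(n(n+1)/2 - 1) = O(n^2).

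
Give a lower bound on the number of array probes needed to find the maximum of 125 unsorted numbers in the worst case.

Adversary: any unprobed cell could hold a value larger than everything seen so far. If fewer than 125 cells are probed, the adversary places the max in an unprobed cell. So all 125 cells must be examined; together with 125-1 comparisons this is tight.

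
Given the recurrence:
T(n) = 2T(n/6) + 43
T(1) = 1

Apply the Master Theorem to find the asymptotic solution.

a=2, b=6, f(n)=43. log_6(2) = 0.3869. Case 1 of Master Theorem: T(n) = O(n^0.3869).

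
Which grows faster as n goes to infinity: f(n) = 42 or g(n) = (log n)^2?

g(n) = (log n)^2 grows faster: any unbounded function dominates a constant.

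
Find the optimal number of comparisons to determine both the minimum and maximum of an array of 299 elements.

Naive approach: 596 comparisons (298 for max + 298 for min).
Optimal: Compare elements in pairs first (floor(n/2) = 149 comparisons), then find max among winners and min among losers (149 comparisons each).
Total: ceil(3n/2) - 2 = 447 comparisons. An adversary argument shows this is also a lower bound.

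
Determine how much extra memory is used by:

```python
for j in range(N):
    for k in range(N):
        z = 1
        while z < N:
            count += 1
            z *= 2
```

Space complexity: O(1).
Only a constant amount of auxiliary storage is used; nothing grows with n.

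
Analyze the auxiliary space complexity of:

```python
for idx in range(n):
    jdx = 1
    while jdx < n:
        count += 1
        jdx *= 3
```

Space complexity: O(1).
Only a constant amount of auxiliary storage is used; nothing grows with n.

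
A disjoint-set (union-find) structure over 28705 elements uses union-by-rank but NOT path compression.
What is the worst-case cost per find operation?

Union-by-rank alone keeps every tree's height <= log_2(28705) ~= 14.8. Each find traverses from a node to its root, costing O(height) = O(log n). Without path compression this bound is tight.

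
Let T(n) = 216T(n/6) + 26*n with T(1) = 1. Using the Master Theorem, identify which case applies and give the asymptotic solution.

a=216, b=6, f(n)=26*n.
log_6(216) = 3 > 1.
Since f(n) = O(n^1) is polynomially smaller than n^3, Case 1 applies.
T(n) = Theta(n^3).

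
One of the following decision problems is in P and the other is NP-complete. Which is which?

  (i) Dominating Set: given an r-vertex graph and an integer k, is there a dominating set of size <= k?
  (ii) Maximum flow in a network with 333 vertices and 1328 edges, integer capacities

(i) is NP-complete: reduces from Set Cover (with k part of the input).
(ii) is P: Edmonds-Karp / push-relabel run in polynomial time.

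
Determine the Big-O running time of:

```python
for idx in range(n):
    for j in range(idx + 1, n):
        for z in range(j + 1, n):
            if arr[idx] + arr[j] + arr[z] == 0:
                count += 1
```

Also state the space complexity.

Time complexity: O(n^3).
Space complexity: O(1).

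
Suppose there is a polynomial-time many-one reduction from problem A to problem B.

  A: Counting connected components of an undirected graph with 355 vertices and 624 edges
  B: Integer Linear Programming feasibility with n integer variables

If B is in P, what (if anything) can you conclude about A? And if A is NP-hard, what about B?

A poly-time reduction A <=_p B means any A-instance can be transformed to a B-instance in poly time.
If B is in P: compose the reduction with B's poly-time algorithm to solve A in poly time, so A is in P.
If A is NP-hard: every NP problem reduces to A, which reduces to B; composing reductions, every NP problem reduces to B, so B is NP-hard.
(Here in fact A is P and B is NP-complete.)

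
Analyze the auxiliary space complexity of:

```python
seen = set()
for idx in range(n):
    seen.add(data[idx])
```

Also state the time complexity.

Space complexity: O(n).
Auxiliary storage grows linearly with the input size n in the worst case.
Time complexity: O(n).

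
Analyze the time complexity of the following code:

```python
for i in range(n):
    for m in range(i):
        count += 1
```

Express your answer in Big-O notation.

Time complexity: O(n^2).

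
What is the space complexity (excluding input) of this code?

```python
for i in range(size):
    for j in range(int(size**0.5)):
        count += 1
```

Space complexity: O(1).
Only a constant amount of auxiliary storage is used; nothing grows with n.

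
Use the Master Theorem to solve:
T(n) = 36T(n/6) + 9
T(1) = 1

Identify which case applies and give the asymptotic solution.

a=36, b=6, f(n)=9.
log_6(36) = 2 > 0.
Since f(n) = O(n^0) is polynomially smaller than n^2, Case 1 applies.
T(n) = Theta(n^2).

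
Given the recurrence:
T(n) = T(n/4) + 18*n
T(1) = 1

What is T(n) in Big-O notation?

Geometric series: 18*n*(1 + 1/4 + 1/4^2 + ...) = O(n). T(n) = O(n).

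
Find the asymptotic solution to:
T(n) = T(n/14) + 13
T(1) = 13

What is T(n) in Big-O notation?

Each step divides n by 14 and adds 13. After log_14(n) steps, T(n) = O(log n).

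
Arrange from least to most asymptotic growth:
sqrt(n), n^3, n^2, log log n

Ordered by growth rate: log log n < sqrt(n) < n^2 < n^3.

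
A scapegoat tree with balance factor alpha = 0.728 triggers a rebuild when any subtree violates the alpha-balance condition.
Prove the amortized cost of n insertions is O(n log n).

Define potential Phi = c * sum of |size(left(v)) - size(right(v))| over all nodes. An insertion at depth d costs O(d) = O(log n) and increases Phi by O(log n). When a rebuild of subtree of size s occurs, it costs O(s) but reduces Phi by Omega(s). With alpha = 0.728, between rebuilds Omega(s) insertions must occur. Amortized cost per insertion: O(log n).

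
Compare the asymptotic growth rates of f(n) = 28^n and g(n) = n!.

g(n) = n! grows faster: n!/28^n -> infinity by Stirling.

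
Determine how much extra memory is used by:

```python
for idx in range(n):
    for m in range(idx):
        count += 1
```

Space complexity: O(1).
Only a constant amount of auxiliary storage is used; nothing grows with n.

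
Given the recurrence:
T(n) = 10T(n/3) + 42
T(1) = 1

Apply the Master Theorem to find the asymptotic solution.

a=10, b=3, f(n)=42. log_3(10) = 2.096. Case 1 of Master Theorem: T(n) = O(n^2.096).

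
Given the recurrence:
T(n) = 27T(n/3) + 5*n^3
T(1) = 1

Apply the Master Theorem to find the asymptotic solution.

a=27, b=3, f(n)=5*n^3. log_3(27) = 3. Case 2: T(n) = O(n^3 log n).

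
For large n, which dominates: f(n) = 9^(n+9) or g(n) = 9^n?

f(n) = 9^(n+9) and g(n) = 9^n are Theta of each other: 9^(n+9) = 9^9 * 9^n = Theta(9^n).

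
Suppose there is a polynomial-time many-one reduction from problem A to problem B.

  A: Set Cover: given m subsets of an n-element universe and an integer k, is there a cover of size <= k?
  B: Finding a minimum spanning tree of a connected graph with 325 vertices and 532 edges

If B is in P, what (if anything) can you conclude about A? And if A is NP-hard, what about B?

A poly-time reduction A <=_p B means any A-instance can be transformed to a B-instance in poly time.
If B is in P: compose the reduction with B's poly-time algorithm to solve A in poly time, so A is in P.
If A is NP-hard: every NP problem reduces to A, which reduces to B; composing reductions, every NP problem reduces to B, so B is NP-hard.
(Here in fact A is NP-complete and B is in P, so no such reduction is known -- its existence would imply P = NP; the analysis concerns only what the assumed reduction would or would not let you conclude.)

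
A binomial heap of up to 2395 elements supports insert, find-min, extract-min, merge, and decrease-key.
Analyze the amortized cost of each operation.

A binomial heap with n <= 2395 elements has at most floor(log_2 2395) + 1 = 12 trees. Using potential Phi = number of trees: Insert adds one tree, but cascading merges reduce count -- amortized O(1). Find-min reads the cached minimum pointer: O(1). Extract-min creates O(log n) new trees: O(log n). Merge combines tree lists: O(log n). Decrease-key sifts the element up its tree of height <= log n: O(log n).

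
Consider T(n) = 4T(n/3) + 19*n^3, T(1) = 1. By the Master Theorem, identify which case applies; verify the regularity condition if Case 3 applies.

a=4, b=3, f(n)=19*n^3.
log_3(4) = 1.262 < 3.
f(n) = Omega(n^(1.262+epsilon)) for some epsilon > 0, so Case 3 is the candidate.
Regularity: a*f(n/b) = 4*19*(n/3)^3 = (4/27)*19*n^3 <= c*f(n) with c = 4/27 < 1. Satisfied.
Case 3: T(n) = Theta(n^3).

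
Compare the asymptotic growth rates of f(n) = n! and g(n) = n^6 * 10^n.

f(n) = n! grows faster: by Stirling n! ~ (n/e)^n sqrt(2*pi*n); (n/e)^n eventually dominates n^6 * 10^n.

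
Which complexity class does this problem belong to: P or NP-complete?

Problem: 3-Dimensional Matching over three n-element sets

This problem is NP-complete: one of Karp's 21 NP-complete problems.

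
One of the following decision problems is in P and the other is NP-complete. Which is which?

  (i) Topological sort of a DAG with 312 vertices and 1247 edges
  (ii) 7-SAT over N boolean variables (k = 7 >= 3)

(i) is P: DFS-based topological sort runs in O(V+E).
(ii) is NP-complete: 3-SAT is NP-complete (Cook-Levin); k-SAT for k>=3 reduces from 3-SAT.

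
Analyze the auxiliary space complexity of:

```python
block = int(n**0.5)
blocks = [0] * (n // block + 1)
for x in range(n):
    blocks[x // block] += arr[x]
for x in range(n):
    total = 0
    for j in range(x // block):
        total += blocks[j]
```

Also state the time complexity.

Space complexity: O(sqrt(n)).
Storage scales with sqrt(n).
Time complexity: O(n * sqrt(n)).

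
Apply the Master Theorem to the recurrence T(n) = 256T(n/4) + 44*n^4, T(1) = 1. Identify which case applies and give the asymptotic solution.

a=256, b=4, f(n)=44*n^4.
log_4(256) = 4, so n^(log_b(a)) = n^4.
f(n) = Theta(n^4), so Case 2 applies.
T(n) = Theta(n^4 log n).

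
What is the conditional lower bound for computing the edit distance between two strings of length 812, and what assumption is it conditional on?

Under SETH (the Strong Exponential Time Hypothesis), edit distance on length-812 strings cannot be computed in O(n^(2-epsilon)) time for any epsilon > 0 (Backurs-Indyk). The reduction is from CNF-SAT via the orthogonal vectors problem.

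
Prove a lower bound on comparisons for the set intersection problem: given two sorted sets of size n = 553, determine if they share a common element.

For two sorted arrays of size n = 553, any correct algorithm must examine Omega(n) elements. If fewer are examined, an adversary places a common element in an unexamined gap. A merge-based scan achieves O(n), so the bound is tight.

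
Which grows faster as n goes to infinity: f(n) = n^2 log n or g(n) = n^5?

g(n) = n^5 grows faster: n^5 / (n^2 log n) = n^3/log n -> infinity.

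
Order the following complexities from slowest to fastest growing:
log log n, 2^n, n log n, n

Ordered by growth rate: log log n < n < n log n < 2^n.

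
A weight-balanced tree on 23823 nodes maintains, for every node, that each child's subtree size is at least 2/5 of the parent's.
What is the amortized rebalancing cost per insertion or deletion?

With balance ratio 2/5, tree height is O(log_{5/2}(23823)) = O(log n). A rebalance at a node of size s costs O(s) but requires Omega(s) updates in that subtree to retrigger. Summed over the O(log n) ancestors of the touched leaf, amortized rebalancing is O(log n).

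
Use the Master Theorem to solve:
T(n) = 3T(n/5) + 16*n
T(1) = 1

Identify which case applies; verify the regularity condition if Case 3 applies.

a=3, b=5, f(n)=16*n.
log_5(3) = 0.6826 < 1.
f(n) = Omega(n^(0.6826+epsilon)) for some epsilon > 0, so Case 3 is the candidate.
Regularity: a*f(n/b) = 3*16*(n/5)^1 = (3/5)*16*n^1 <= c*f(n) with c = 3/5 < 1. Satisfied.
Case 3: T(n) = Theta(n).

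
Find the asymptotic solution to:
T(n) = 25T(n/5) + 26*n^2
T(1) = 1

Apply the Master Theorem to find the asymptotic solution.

a=25, b=5, f(n)=26*n^2. log_5(25) = 2. Case 2: T(n) = O(n^2 log n).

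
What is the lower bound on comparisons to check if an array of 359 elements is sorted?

To verify 359 elements are sorted, we must compare each consecutive pair. Skipping any pair allows an adversary to swap them. Therefore 358 comparisons are necessary and sufficient.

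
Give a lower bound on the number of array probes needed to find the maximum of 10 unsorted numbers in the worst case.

Adversary: any unprobed cell could hold a value larger than everything seen so far. If fewer than 10 cells are probed, the adversary places the max in an unprobed cell. So all 10 cells must be examined; together with 10-1 comparisons this is tight.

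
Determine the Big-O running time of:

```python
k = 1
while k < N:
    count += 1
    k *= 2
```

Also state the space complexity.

Time complexity: O(log n).
Space complexity: O(1).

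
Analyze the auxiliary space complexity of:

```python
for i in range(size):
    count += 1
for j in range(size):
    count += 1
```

Space complexity: O(1).
Only a constant amount of auxiliary storage is used; nothing grows with n.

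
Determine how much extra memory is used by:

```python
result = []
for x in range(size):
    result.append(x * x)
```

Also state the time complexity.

Space complexity: O(n).
Auxiliary storage grows linearly with the input size n in the worst case.
Time complexity: O(n).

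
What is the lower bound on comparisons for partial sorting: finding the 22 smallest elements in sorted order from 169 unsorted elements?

Finding 22 smallest of 169 in sorted order: Omega(169) to identify the 22 smallest, plus Omega(22 log 22) to sort them. Total: Omega(n + k log k).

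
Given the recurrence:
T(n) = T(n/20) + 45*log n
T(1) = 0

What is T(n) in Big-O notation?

Each of the log_20(n) levels adds O(log n). T(n) = O(log^2 n).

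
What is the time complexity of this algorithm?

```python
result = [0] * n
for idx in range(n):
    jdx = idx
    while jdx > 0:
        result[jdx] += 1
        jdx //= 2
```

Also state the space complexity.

Time complexity: O(n log n).
Space complexity: O(n).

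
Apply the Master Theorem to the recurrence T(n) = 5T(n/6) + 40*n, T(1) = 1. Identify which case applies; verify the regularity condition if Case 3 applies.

a=5, b=6, f(n)=40*n.
log_6(5) = 0.8982 < 1.
f(n) = Omega(n^(0.8982+epsilon)) for some epsilon > 0, so Case 3 is the candidate.
Regularity: a*f(n/b) = 5*40*(n/6)^1 = (5/6)*40*n^1 <= c*f(n) with c = 5/6 < 1. Satisfied.
Case 3: T(n) = Theta(n).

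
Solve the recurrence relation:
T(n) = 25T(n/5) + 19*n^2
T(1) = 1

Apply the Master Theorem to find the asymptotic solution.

a=25, b=5, f(n)=19*n^2. log_5(25) = 2. Case 2: T(n) = O(n^2 log n).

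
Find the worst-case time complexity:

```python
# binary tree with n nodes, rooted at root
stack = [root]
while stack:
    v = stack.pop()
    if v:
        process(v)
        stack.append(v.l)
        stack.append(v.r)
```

Time complexity: O(n).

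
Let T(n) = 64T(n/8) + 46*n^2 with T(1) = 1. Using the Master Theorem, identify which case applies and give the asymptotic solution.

a=64, b=8, f(n)=46*n^2.
log_8(64) = 2, so n^(log_b(a)) = n^2.
f(n) = Theta(n^2), so Case 2 applies.
T(n) = Theta(n^2 log n).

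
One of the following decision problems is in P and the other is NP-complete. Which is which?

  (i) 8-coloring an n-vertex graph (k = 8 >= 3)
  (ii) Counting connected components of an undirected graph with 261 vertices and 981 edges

(i) is NP-complete: graph k-coloring for k>=3 is NP-complete by reduction from 3-SAT.
(ii) is P: BFS/DFS visits each vertex and edge once: O(V+E).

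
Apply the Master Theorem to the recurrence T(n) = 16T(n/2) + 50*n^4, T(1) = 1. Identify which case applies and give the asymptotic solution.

a=16, b=2, f(n)=50*n^4.
log_2(16) = 4, so n^(log_b(a)) = n^4.
f(n) = Theta(n^4), so Case 2 applies.
T(n) = Theta(n^4 log n).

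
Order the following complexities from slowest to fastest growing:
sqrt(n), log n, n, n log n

Ordered by growth rate: log n < sqrt(n) < n < n log n.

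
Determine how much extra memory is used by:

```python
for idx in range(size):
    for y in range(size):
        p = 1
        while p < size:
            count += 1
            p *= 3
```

Space complexity: O(1).
Only a constant amount of auxiliary storage is used; nothing grows with n.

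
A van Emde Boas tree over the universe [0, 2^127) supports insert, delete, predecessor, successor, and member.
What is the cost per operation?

vEB recursively partitions [0, 170141183460469231731687303715884105728) into sqrt(u) clusters of size sqrt(u). Each operation recurses into either one cluster or the summary, never both: T(u) = T(sqrt(u)) + O(1) => T(u) = O(log log u) = O(log 127). This is worst-case, not just amortized.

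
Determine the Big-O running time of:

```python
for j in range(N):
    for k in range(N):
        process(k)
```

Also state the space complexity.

Time complexity: O(n^2).
Space complexity: O(1).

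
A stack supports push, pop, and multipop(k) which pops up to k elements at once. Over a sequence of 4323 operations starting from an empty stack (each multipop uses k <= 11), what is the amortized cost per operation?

Each element is pushed exactly once and popped at most once (whether by pop or as part of a multipop). So the total number of individual pops over the whole sequence is at most the number of pushes, which is at most 4323. Total work <= 2 * 4323, hence O(1) amortized per operation.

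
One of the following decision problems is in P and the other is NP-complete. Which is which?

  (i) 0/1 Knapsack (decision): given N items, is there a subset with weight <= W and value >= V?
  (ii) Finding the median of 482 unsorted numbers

(i) is NP-complete: reduces from Subset Sum.
(ii) is P: linear-time selection (median-of-medians) runs in O(n).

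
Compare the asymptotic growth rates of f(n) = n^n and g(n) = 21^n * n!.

g(n) = 21^n * n! grows faster: by Stirling n! ~ sqrt(2 pi n)(n/e)^n, so 21^n n! / n^n ~ (21/e)^n sqrt(2 pi n) -> infinity since 21/e > 1.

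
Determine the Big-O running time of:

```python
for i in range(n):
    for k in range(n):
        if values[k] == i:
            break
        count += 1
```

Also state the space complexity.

Time complexity: O(n^2).
Space complexity: O(1).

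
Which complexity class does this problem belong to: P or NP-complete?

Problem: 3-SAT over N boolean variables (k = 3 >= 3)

This problem is NP-complete: 3-SAT is NP-complete (Cook-Levin); k-SAT for k>=3 reduces from 3-SAT.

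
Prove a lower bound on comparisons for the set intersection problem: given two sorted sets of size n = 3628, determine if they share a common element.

For two sorted arrays of size n = 3628, any correct algorithm must examine Omega(n) elements. If fewer are examined, an adversary places a common element in an unexamined gap. A merge-based scan achieves O(n), so the bound is tight.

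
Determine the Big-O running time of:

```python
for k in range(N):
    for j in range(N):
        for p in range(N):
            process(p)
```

Time complexity: O(n^3).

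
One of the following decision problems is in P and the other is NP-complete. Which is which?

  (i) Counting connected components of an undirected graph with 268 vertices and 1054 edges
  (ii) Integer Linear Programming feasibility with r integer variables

(i) is P: BFS/DFS visits each vertex and edge once: O(V+E).
(ii) is NP-complete: ILP feasibility is NP-complete (LP relaxation is in P).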